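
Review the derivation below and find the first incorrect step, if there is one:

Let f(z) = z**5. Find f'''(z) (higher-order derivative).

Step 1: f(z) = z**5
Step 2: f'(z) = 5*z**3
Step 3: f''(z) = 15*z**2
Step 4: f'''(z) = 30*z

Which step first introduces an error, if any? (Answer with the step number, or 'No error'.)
Step 2

Step 2 is incorrect due to a wrong exponent.
The step shows: 5*z**3
The correct value should be: 5*z**4

Explanation: The exponent 4 on z was incorrectly written as 3: the term 5*z**4 was incorrectly written as 5*z**3
The later steps are derived from this incorrect expression, so the error originates in Step 2.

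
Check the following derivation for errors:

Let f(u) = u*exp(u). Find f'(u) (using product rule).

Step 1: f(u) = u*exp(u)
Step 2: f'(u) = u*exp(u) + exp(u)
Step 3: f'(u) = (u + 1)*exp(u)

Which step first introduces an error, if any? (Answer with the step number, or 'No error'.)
No error

All steps in this derivation are correct.
The final answer f'(u) = (u + 1)*exp(u) is valid.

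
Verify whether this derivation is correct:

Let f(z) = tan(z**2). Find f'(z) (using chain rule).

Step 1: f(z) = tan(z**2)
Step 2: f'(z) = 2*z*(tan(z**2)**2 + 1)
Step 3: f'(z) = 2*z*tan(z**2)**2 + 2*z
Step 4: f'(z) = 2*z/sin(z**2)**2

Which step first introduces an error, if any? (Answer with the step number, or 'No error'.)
Step 4

Step 4 is incorrect due to a wrong trig function.
The step shows: 2*z/sin(z**2)**2
The correct value should be: 2*z/cos(z**2)**2

Explanation: cos(z**2) was incorrectly written as sin(z**2): the term 2*z/cos(z**2)**2 was incorrectly written as 2*z/sin(z**2)**2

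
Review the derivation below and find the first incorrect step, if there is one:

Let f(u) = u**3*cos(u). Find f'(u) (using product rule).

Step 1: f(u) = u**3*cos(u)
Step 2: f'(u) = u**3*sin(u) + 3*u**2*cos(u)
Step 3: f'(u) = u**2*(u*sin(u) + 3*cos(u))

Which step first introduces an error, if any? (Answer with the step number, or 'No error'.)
Step 2

Step 2 is incorrect due to a sign flip.
The step shows: u**3*sin(u) + 3*u**2*cos(u)
The correct value should be: -u**3*sin(u) + 3*u**2*cos(u)

Explanation: The sign of one term was flipped: the term -u**3*sin(u) was incorrectly written as u**3*sin(u)
The later steps are derived from this incorrect expression, so the error originates in Step 2.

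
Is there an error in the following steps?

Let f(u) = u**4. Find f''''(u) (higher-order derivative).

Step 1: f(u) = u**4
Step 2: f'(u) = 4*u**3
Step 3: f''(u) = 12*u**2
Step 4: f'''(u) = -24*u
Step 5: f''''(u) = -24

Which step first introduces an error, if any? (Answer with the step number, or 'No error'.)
Step 4

Step 4 is incorrect due to a sign flip.
The step shows: -24*u
The correct value should be: 24*u

Explanation: The sign of the whole expression was flipped: the term 24*u was incorrectly written as -24*u
The later steps are derived from this incorrect expression, so the error originates in Step 4.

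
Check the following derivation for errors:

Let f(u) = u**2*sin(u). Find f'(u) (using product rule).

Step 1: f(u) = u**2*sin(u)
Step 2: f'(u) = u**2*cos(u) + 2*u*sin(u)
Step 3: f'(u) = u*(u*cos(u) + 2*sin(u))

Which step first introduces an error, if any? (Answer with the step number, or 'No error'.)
No error

All steps in this derivation are correct.
The final answer f'(u) = u*(u*cos(u) + 2*sin(u)) is valid.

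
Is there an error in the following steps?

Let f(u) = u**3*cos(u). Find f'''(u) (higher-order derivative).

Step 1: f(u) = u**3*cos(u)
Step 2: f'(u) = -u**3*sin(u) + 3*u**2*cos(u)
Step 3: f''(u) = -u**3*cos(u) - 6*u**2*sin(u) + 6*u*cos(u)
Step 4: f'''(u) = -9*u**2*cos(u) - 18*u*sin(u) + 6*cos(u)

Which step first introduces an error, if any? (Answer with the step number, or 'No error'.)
Step 4

Step 4 is incorrect due to a dropped term.
The step shows: -9*u**2*cos(u) - 18*u*sin(u) + 6*cos(u)
The correct value should be: u**3*sin(u) - 9*u**2*cos(u) - 18*u*sin(u) + 6*cos(u)

Explanation: A term was dropped: the term u**3*sin(u) was incorrectly omitted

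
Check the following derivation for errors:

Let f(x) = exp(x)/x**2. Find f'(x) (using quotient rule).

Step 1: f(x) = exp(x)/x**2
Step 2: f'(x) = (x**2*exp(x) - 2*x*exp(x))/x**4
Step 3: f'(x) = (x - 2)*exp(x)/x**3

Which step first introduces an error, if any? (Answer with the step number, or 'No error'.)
No error

All steps in this derivation are correct.
The final answer f'(x) = (x - 2)*exp(x)/x**3 is valid.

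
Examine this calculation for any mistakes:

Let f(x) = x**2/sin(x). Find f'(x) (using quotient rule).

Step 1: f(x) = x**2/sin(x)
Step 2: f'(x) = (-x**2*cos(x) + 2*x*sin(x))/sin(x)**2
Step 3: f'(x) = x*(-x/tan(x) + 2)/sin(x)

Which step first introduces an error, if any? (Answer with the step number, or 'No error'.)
No error

All steps in this derivation are correct.
The final answer f'(x) = x*(-x/tan(x) + 2)/sin(x) is valid.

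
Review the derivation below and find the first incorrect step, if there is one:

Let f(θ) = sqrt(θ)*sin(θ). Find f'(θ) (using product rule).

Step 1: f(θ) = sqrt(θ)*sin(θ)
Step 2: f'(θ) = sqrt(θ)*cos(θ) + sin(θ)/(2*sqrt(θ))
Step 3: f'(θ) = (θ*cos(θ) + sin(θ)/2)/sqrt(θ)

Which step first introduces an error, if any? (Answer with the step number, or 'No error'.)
No error

All steps in this derivation are correct.
The final answer f'(θ) = (θ*cos(θ) + sin(θ)/2)/sqrt(θ) is valid.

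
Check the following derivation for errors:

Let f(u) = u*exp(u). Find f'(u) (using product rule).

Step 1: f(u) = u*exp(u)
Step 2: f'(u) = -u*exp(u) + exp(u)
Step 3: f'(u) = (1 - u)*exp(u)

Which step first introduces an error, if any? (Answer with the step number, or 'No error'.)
Step 2

Step 2 is incorrect due to a sign flip.
The step shows: -u*exp(u) + exp(u)
The correct value should be: u*exp(u) + exp(u)

Explanation: The sign of one term was flipped: the term u*exp(u) was incorrectly written as -u*exp(u)
The later steps are derived from this incorrect expression, so the error originates in Step 2.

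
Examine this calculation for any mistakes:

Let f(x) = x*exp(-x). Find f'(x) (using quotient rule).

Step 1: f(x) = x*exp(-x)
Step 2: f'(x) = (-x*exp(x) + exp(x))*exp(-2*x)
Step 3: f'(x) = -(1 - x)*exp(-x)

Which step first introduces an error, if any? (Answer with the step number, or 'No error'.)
Step 3

Step 3 is incorrect due to a sign flip.
The step shows: -(1 - x)*exp(-x)
The correct value should be: (1 - x)*exp(-x)

Explanation: The sign of the whole expression was flipped: the term (1 - x)*exp(-x) was incorrectly written as -(1 - x)*exp(-x)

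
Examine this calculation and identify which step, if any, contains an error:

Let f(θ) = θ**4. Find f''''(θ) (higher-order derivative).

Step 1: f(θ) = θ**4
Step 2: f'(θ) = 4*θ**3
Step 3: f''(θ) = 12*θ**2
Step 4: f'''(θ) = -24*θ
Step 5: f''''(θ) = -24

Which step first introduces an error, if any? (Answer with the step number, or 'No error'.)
Step 4

Step 4 is incorrect due to a sign flip.
The step shows: -24*θ
The correct value should be: 24*θ

Explanation: The sign of the whole expression was flipped: the term 24*θ was incorrectly written as -24*θ
The later steps are derived from this incorrect expression, so the error originates in Step 4.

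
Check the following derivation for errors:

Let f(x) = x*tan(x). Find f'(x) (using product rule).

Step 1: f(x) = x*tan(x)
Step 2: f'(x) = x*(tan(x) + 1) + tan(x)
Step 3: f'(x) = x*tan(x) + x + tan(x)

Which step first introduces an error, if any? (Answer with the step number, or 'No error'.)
Step 2

Step 2 is incorrect due to a wrong exponent.
The step shows: x*(tan(x) + 1) + tan(x)
The correct value should be: x*(tan(x)**2 + 1) + tan(x)

Explanation: The exponent 2 on tan(x) was incorrectly written as 1: the term x*(tan(x)**2 + 1) was incorrectly written as x*(tan(x) + 1)
The later steps are derived from this incorrect expression, so the error originates in Step 2.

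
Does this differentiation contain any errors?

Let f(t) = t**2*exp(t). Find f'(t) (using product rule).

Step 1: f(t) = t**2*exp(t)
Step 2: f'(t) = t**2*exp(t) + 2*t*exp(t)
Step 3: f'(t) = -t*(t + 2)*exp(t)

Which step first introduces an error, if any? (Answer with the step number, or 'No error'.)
Step 3

Step 3 is incorrect due to a sign flip.
The step shows: -t*(t + 2)*exp(t)
The correct value should be: t*(t + 2)*exp(t)

Explanation: The sign of the whole expression was flipped: the term t*(t + 2)*exp(t) was incorrectly written as -t*(t + 2)*exp(t)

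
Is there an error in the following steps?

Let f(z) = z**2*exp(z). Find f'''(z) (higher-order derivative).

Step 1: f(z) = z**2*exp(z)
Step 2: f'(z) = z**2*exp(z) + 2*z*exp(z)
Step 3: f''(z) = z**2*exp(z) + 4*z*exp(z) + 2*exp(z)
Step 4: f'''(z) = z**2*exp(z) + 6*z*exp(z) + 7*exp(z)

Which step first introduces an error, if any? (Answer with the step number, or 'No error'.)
Step 4

Step 4 is incorrect due to a wrong coefficient.
The step shows: z**2*exp(z) + 6*z*exp(z) + 7*exp(z)
The correct value should be: z**2*exp(z) + 6*z*exp(z) + 6*exp(z)

Explanation: The coefficient 6 was incorrectly written as 7: the term 6*exp(z) was incorrectly written as 7*exp(z)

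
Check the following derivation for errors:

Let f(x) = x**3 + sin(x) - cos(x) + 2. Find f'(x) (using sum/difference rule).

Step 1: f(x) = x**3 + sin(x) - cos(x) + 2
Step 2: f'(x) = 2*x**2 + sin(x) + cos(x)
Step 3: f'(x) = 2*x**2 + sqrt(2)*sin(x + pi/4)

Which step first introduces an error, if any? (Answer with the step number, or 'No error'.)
Step 2

Step 2 is incorrect due to a wrong coefficient.
The step shows: 2*x**2 + sin(x) + cos(x)
The correct value should be: 3*x**2 + sin(x) + cos(x)

Explanation: The coefficient 3 was incorrectly written as 2: the term 3*x**2 was incorrectly written as 2*x**2
The later steps are derived from this incorrect expression, so the error originates in Step 2.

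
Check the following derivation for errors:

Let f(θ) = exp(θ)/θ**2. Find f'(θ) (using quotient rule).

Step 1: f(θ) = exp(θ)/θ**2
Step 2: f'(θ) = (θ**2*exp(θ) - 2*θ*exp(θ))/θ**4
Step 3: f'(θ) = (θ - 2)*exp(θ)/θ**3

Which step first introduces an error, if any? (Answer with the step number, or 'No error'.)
No error

All steps in this derivation are correct.
The final answer f'(θ) = (θ - 2)*exp(θ)/θ**3 is valid.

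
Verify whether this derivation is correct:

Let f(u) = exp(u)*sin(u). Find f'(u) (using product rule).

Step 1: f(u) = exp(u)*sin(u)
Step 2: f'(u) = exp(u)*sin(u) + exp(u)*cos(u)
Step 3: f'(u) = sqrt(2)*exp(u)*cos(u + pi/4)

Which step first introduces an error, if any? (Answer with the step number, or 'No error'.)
Step 3

Step 3 is incorrect due to a wrong trig function.
The step shows: sqrt(2)*exp(u)*cos(u + pi/4)
The correct value should be: sqrt(2)*exp(u)*sin(u + pi/4)

Explanation: sin(u + pi/4) was incorrectly written as cos(u + pi/4): the term sqrt(2)*exp(u)*sin(u + pi/4) was incorrectly written as sqrt(2)*exp(u)*cos(u + pi/4)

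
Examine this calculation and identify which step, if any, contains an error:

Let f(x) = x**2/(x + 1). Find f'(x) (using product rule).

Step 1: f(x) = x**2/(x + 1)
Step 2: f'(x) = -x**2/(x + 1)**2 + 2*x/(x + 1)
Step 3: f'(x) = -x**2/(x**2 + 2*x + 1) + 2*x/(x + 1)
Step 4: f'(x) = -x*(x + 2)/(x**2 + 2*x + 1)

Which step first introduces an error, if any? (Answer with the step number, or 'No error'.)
Step 4

Step 4 is incorrect due to a sign flip.
The step shows: -x*(x + 2)/(x**2 + 2*x + 1)
The correct value should be: x*(x + 2)/(x**2 + 2*x + 1)

Explanation: The sign of the whole expression was flipped: the term x*(x + 2)/(x**2 + 2*x + 1) was incorrectly written as -x*(x + 2)/(x**2 + 2*x + 1)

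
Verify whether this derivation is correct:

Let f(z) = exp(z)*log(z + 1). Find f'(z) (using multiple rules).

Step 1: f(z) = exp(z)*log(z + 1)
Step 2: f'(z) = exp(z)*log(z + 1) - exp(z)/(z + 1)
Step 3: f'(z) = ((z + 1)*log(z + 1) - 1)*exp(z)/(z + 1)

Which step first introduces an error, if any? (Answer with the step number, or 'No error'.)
Step 2

Step 2 is incorrect due to a sign flip.
The step shows: exp(z)*log(z + 1) - exp(z)/(z + 1)
The correct value should be: exp(z)*log(z + 1) + exp(z)/(z + 1)

Explanation: The sign of one term was flipped: the term exp(z)/(z + 1) was incorrectly written as -exp(z)/(z + 1)
The later steps are derived from this incorrect expression, so the error originates in Step 2.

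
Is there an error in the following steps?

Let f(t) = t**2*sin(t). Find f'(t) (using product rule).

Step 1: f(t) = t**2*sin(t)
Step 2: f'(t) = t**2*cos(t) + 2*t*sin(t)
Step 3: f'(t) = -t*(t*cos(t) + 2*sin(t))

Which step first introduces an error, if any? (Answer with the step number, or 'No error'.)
Step 3

Step 3 is incorrect due to a sign flip.
The step shows: -t*(t*cos(t) + 2*sin(t))
The correct value should be: t*(t*cos(t) + 2*sin(t))

Explanation: The sign of the whole expression was flipped: the term t*(t*cos(t) + 2*sin(t)) was incorrectly written as -t*(t*cos(t) + 2*sin(t))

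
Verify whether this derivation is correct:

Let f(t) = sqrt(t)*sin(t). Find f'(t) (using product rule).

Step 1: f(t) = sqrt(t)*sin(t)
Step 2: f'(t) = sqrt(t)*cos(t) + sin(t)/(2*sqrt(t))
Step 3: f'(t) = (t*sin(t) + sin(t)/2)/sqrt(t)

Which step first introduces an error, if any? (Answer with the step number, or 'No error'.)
Step 3

Step 3 is incorrect due to a wrong trig function.
The step shows: (t*sin(t) + sin(t)/2)/sqrt(t)
The correct value should be: (t*cos(t) + sin(t)/2)/sqrt(t)

Explanation: cos(t) was incorrectly written as sin(t): the term (t*cos(t) + sin(t)/2)/sqrt(t) was incorrectly written as (t*sin(t) + sin(t)/2)/sqrt(t)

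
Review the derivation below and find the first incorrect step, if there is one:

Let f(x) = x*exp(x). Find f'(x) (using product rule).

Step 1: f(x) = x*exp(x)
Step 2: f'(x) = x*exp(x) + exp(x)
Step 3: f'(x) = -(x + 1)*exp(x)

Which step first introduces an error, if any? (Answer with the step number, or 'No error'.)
Step 3

Step 3 is incorrect due to a sign flip.
The step shows: -(x + 1)*exp(x)
The correct value should be: (x + 1)*exp(x)

Explanation: The sign of the whole expression was flipped: the term (x + 1)*exp(x) was incorrectly written as -(x + 1)*exp(x)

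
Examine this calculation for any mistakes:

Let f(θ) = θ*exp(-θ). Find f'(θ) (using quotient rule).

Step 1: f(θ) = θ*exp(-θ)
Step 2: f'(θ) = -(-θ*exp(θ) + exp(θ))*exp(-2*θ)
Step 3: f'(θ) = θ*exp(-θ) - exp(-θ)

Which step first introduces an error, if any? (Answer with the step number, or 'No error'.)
Step 2

Step 2 is incorrect due to a sign flip.
The step shows: -(-θ*exp(θ) + exp(θ))*exp(-2*θ)
The correct value should be: (-θ*exp(θ) + exp(θ))*exp(-2*θ)

Explanation: The sign of the whole expression was flipped: the term (-θ*exp(θ) + exp(θ))*exp(-2*θ) was incorrectly written as -(-θ*exp(θ) + exp(θ))*exp(-2*θ)
The later steps are derived from this incorrect expression, so the error originates in Step 2.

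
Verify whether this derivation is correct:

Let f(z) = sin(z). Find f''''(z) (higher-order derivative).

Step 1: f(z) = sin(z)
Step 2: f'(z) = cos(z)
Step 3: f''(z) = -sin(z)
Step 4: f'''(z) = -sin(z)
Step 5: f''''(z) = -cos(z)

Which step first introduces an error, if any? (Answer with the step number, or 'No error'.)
Step 4

Step 4 is incorrect due to a wrong trig function.
The step shows: -sin(z)
The correct value should be: -cos(z)

Explanation: cos(z) was incorrectly written as sin(z): the term -cos(z) was incorrectly written as -sin(z)
The later steps are derived from this incorrect expression, so the error originates in Step 4.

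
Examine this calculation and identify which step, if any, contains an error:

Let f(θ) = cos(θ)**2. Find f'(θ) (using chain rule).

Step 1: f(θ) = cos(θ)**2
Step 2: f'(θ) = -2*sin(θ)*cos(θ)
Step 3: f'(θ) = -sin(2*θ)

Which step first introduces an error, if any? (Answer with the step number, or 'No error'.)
No error

All steps in this derivation are correct.
The final answer f'(θ) = -sin(2*θ) is valid.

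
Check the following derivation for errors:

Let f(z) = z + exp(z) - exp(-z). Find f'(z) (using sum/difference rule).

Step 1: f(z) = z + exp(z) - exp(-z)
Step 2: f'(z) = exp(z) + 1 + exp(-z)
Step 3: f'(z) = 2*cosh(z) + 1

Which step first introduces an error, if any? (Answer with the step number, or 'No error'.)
No error

All steps in this derivation are correct.
The final answer f'(z) = 2*cosh(z) + 1 is valid.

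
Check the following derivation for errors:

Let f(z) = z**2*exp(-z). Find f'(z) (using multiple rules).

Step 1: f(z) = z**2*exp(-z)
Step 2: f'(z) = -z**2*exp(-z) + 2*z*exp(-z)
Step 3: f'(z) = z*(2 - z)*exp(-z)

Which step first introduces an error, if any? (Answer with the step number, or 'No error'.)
No error

All steps in this derivation are correct.
The final answer f'(z) = z*(2 - z)*exp(-z) is valid.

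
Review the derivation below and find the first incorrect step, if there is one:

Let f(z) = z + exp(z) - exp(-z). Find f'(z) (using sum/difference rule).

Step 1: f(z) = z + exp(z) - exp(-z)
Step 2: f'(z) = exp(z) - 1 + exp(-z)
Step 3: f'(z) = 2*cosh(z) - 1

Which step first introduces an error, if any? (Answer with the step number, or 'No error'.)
Step 2

Step 2 is incorrect due to a sign flip.
The step shows: exp(z) - 1 + exp(-z)
The correct value should be: exp(z) + 1 + exp(-z)

Explanation: The sign of one term was flipped: the term 1 was incorrectly written as -1
The later steps are derived from this incorrect expression, so the error originates in Step 2.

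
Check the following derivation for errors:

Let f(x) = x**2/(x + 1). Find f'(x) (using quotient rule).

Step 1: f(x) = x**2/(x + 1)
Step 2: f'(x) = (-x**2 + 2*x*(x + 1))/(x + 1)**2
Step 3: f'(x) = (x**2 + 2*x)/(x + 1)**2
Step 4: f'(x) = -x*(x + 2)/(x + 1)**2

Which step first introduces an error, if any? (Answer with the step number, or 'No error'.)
Step 4

Step 4 is incorrect due to a sign flip.
The step shows: -x*(x + 2)/(x + 1)**2
The correct value should be: x*(x + 2)/(x + 1)**2

Explanation: The sign of the whole expression was flipped: the term x*(x + 2)/(x + 1)**2 was incorrectly written as -x*(x + 2)/(x + 1)**2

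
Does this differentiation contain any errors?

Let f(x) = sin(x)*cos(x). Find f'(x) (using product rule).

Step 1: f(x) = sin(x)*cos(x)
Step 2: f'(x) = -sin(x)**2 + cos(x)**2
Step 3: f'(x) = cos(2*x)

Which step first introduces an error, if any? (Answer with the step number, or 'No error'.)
No error

All steps in this derivation are correct.
The final answer f'(x) = cos(2*x) is valid.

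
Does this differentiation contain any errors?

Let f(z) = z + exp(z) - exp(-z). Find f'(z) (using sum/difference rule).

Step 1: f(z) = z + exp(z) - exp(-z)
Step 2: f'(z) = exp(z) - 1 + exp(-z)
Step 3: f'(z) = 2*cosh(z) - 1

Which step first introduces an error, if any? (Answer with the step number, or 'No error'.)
Step 2

Step 2 is incorrect due to a sign flip.
The step shows: exp(z) - 1 + exp(-z)
The correct value should be: exp(z) + 1 + exp(-z)

Explanation: The sign of one term was flipped: the term 1 was incorrectly written as -1
The later steps are derived from this incorrect expression, so the error originates in Step 2.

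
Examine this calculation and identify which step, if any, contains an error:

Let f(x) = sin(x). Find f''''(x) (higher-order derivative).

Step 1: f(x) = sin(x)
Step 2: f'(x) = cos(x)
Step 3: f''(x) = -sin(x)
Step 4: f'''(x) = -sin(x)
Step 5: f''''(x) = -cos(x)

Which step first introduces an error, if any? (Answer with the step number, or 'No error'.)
Step 4

Step 4 is incorrect due to a wrong trig function.
The step shows: -sin(x)
The correct value should be: -cos(x)

Explanation: cos(x) was incorrectly written as sin(x): the term -cos(x) was incorrectly written as -sin(x)
The later steps are derived from this incorrect expression, so the error originates in Step 4.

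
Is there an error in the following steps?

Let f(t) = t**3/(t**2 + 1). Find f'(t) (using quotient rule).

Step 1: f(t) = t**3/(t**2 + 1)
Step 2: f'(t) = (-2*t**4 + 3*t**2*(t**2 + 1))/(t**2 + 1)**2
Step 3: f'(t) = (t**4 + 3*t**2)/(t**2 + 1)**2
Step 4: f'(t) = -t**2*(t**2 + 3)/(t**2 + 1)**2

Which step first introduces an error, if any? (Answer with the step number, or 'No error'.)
Step 4

Step 4 is incorrect due to a sign flip.
The step shows: -t**2*(t**2 + 3)/(t**2 + 1)**2
The correct value should be: t**2*(t**2 + 3)/(t**2 + 1)**2

Explanation: The sign of the whole expression was flipped: the term t**2*(t**2 + 3)/(t**2 + 1)**2 was incorrectly written as -t**2*(t**2 + 3)/(t**2 + 1)**2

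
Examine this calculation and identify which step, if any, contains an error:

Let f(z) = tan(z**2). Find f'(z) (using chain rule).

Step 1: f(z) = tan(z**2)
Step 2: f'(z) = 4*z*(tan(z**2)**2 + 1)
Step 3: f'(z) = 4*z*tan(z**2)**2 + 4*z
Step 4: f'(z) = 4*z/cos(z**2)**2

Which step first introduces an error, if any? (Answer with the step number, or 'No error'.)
Step 2

Step 2 is incorrect due to a wrong coefficient.
The step shows: 4*z*(tan(z**2)**2 + 1)
The correct value should be: 2*z*(tan(z**2)**2 + 1)

Explanation: The coefficient 2 was incorrectly written as 4: the term 2*z*(tan(z**2)**2 + 1) was incorrectly written as 4*z*(tan(z**2)**2 + 1)
The later steps are derived from this incorrect expression, so the error originates in Step 2.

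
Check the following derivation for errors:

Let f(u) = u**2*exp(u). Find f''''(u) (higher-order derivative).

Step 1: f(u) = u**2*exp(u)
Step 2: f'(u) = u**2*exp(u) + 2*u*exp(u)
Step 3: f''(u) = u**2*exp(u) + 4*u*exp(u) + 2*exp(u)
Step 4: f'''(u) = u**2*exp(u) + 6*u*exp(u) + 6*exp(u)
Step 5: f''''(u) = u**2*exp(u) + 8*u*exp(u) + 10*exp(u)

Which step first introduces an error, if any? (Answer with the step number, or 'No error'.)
Step 5

Step 5 is incorrect due to a wrong coefficient.
The step shows: u**2*exp(u) + 8*u*exp(u) + 10*exp(u)
The correct value should be: u**2*exp(u) + 8*u*exp(u) + 12*exp(u)

Explanation: The coefficient 12 was incorrectly written as 10: the term 12*exp(u) was incorrectly written as 10*exp(u)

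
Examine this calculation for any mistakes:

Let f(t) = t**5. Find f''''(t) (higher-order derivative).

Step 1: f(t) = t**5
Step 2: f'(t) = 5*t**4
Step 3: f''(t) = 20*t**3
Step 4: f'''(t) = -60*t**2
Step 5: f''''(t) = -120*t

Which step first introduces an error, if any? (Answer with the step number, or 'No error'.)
Step 4

Step 4 is incorrect due to a sign flip.
The step shows: -60*t**2
The correct value should be: 60*t**2

Explanation: The sign of the whole expression was flipped: the term 60*t**2 was incorrectly written as -60*t**2
The later steps are derived from this incorrect expression, so the error originates in Step 4.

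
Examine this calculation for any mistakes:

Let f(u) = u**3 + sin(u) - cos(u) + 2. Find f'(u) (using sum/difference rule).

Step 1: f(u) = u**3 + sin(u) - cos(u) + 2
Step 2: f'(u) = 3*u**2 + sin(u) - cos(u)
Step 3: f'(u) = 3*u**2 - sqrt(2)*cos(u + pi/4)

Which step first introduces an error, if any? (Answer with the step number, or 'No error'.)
Step 2

Step 2 is incorrect due to a sign flip.
The step shows: 3*u**2 + sin(u) - cos(u)
The correct value should be: 3*u**2 + sin(u) + cos(u)

Explanation: The sign of one term was flipped: the term cos(u) was incorrectly written as -cos(u)
The later steps are derived from this incorrect expression, so the error originates in Step 2.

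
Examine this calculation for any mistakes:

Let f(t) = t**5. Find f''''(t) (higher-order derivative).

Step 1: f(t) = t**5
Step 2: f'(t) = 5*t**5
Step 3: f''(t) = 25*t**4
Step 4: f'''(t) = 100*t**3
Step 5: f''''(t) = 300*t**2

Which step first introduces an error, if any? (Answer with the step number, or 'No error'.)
Step 2

Step 2 is incorrect due to a wrong exponent.
The step shows: 5*t**5
The correct value should be: 5*t**4

Explanation: The exponent 4 on t was incorrectly written as 5: the term 5*t**4 was incorrectly written as 5*t**5
The later steps are derived from this incorrect expression, so the error originates in Step 2.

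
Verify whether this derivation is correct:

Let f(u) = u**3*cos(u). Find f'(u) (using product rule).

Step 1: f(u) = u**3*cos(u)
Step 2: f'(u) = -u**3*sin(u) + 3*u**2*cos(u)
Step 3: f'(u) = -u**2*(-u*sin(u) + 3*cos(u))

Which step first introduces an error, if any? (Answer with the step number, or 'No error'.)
Step 3

Step 3 is incorrect due to a sign flip.
The step shows: -u**2*(-u*sin(u) + 3*cos(u))
The correct value should be: u**2*(-u*sin(u) + 3*cos(u))

Explanation: The sign of the whole expression was flipped: the term u**2*(-u*sin(u) + 3*cos(u)) was incorrectly written as -u**2*(-u*sin(u) + 3*cos(u))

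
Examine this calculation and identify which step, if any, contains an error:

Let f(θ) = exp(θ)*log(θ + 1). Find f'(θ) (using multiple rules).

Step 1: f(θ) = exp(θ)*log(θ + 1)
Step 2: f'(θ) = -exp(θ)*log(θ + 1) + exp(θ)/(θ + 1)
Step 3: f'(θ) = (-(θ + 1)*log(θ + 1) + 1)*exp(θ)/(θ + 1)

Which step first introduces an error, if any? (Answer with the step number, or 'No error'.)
Step 2

Step 2 is incorrect due to a sign flip.
The step shows: -exp(θ)*log(θ + 1) + exp(θ)/(θ + 1)
The correct value should be: exp(θ)*log(θ + 1) + exp(θ)/(θ + 1)

Explanation: The sign of one term was flipped: the term exp(θ)*log(θ + 1) was incorrectly written as -exp(θ)*log(θ + 1)
The later steps are derived from this incorrect expression, so the error originates in Step 2.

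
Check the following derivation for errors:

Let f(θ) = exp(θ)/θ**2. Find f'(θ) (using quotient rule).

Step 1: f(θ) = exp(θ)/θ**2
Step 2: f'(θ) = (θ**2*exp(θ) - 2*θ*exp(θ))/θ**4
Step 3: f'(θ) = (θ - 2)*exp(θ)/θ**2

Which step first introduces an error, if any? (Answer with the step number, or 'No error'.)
Step 3

Step 3 is incorrect due to a wrong exponent.
The step shows: (θ - 2)*exp(θ)/θ**2
The correct value should be: (θ - 2)*exp(θ)/θ**3

Explanation: The exponent -3 on θ was incorrectly written as -2: the term (θ - 2)*exp(θ)/θ**3 was incorrectly written as (θ - 2)*exp(θ)/θ**2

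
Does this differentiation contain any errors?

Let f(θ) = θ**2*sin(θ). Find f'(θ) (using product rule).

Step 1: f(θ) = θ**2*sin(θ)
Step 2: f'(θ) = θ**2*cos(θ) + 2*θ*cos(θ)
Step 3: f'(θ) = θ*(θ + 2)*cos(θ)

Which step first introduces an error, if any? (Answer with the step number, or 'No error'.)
Step 2

Step 2 is incorrect due to a wrong trig function.
The step shows: θ**2*cos(θ) + 2*θ*cos(θ)
The correct value should be: θ**2*cos(θ) + 2*θ*sin(θ)

Explanation: sin(θ) was incorrectly written as cos(θ): the term 2*θ*sin(θ) was incorrectly written as 2*θ*cos(θ)
The later steps are derived from this incorrect expression, so the error originates in Step 2.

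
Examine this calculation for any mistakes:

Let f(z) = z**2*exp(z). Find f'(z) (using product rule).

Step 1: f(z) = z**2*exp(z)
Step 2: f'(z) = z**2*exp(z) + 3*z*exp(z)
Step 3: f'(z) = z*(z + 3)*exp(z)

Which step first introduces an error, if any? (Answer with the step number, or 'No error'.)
Step 2

Step 2 is incorrect due to a wrong coefficient.
The step shows: z**2*exp(z) + 3*z*exp(z)
The correct value should be: z**2*exp(z) + 2*z*exp(z)

Explanation: The coefficient 2 was incorrectly written as 3: the term 2*z*exp(z) was incorrectly written as 3*z*exp(z)
The later steps are derived from this incorrect expression, so the error originates in Step 2.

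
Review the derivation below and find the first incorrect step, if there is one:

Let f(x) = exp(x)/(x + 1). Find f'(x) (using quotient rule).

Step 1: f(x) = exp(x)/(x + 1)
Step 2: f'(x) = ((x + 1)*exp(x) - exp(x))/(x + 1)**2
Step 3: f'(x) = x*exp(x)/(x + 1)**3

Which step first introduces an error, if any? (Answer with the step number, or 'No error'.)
Step 3

Step 3 is incorrect due to a wrong exponent.
The step shows: x*exp(x)/(x + 1)**3
The correct value should be: x*exp(x)/(x + 1)**2

Explanation: The exponent -2 on x + 1 was incorrectly written as -3: the term x*exp(x)/(x + 1)**2 was incorrectly written as x*exp(x)/(x + 1)**3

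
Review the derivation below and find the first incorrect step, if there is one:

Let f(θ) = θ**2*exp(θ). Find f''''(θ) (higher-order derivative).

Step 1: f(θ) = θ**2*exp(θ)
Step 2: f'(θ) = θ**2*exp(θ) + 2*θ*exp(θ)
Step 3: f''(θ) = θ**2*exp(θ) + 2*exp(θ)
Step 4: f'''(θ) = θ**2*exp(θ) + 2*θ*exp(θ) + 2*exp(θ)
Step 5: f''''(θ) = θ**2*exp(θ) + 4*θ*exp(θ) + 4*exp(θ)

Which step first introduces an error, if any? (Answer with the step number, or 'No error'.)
Step 3

Step 3 is incorrect due to a dropped term.
The step shows: θ**2*exp(θ) + 2*exp(θ)
The correct value should be: θ**2*exp(θ) + 4*θ*exp(θ) + 2*exp(θ)

Explanation: A term was dropped: the term 4*θ*exp(θ) was incorrectly omitted
The later steps are derived from this incorrect expression, so the error originates in Step 3.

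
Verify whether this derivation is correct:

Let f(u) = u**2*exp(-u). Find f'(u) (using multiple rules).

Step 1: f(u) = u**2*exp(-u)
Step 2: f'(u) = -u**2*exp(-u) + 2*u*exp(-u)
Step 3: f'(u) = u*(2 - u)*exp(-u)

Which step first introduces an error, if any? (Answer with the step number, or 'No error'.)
No error

All steps in this derivation are correct.
The final answer f'(u) = u*(2 - u)*exp(-u) is valid.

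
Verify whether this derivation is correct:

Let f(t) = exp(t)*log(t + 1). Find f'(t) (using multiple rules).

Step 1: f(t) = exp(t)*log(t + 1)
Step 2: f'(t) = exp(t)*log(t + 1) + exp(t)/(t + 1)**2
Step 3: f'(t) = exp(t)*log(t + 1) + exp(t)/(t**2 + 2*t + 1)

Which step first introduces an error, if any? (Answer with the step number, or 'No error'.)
Step 2

Step 2 is incorrect due to a wrong exponent.
The step shows: exp(t)*log(t + 1) + exp(t)/(t + 1)**2
The correct value should be: exp(t)*log(t + 1) + exp(t)/(t + 1)

Explanation: The exponent -1 on t + 1 was incorrectly written as -2: the term exp(t)/(t + 1) was incorrectly written as exp(t)/(t + 1)**2
The later steps are derived from this incorrect expression, so the error originates in Step 2.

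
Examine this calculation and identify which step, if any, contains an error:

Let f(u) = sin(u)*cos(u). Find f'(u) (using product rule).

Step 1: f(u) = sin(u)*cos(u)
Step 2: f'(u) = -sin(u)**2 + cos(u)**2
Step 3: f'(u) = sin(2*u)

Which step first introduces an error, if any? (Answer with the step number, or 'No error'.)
Step 3

Step 3 is incorrect due to a wrong trig function.
The step shows: sin(2*u)
The correct value should be: cos(2*u)

Explanation: cos(2*u) was incorrectly written as sin(2*u): the term cos(2*u) was incorrectly written as sin(2*u)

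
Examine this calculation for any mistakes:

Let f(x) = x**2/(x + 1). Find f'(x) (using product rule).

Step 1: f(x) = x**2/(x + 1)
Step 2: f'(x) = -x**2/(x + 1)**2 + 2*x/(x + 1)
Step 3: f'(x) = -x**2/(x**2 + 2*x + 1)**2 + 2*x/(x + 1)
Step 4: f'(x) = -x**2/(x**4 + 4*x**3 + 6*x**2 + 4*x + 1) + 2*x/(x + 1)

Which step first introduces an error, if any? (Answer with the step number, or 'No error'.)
Step 3

Step 3 is incorrect due to a wrong exponent.
The step shows: -x**2/(x**2 + 2*x + 1)**2 + 2*x/(x + 1)
The correct value should be: -x**2/(x**2 + 2*x + 1) + 2*x/(x + 1)

Explanation: The exponent -1 on x**2 + 2*x + 1 was incorrectly written as -2: the term -x**2/(x**2 + 2*x + 1) was incorrectly written as -x**2/(x**2 + 2*x + 1)**2
The later steps are derived from this incorrect expression, so the error originates in Step 3.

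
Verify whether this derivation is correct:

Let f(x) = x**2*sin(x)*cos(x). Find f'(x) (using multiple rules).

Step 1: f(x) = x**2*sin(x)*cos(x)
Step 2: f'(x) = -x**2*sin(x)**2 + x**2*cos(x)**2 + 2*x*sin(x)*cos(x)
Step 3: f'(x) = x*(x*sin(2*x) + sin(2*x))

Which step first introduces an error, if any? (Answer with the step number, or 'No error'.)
Step 3

Step 3 is incorrect due to a wrong trig function.
The step shows: x*(x*sin(2*x) + sin(2*x))
The correct value should be: x*(x*cos(2*x) + sin(2*x))

Explanation: cos(2*x) was incorrectly written as sin(2*x): the term x*(x*cos(2*x) + sin(2*x)) was incorrectly written as x*(x*sin(2*x) + sin(2*x))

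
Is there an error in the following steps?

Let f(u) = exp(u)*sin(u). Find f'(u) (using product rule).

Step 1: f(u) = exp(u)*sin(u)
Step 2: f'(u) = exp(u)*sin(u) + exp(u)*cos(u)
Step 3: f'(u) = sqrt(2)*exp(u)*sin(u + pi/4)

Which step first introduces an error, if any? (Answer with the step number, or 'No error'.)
No error

All steps in this derivation are correct.
The final answer f'(u) = sqrt(2)*exp(u)*sin(u + pi/4) is valid.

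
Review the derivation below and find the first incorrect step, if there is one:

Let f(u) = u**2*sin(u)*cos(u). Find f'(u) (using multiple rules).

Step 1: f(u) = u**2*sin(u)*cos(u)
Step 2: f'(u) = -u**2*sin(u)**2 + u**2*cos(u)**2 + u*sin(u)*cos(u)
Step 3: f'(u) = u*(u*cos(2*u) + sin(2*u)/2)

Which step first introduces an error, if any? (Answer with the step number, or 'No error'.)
Step 2

Step 2 is incorrect due to a wrong coefficient.
The step shows: -u**2*sin(u)**2 + u**2*cos(u)**2 + u*sin(u)*cos(u)
The correct value should be: -u**2*sin(u)**2 + u**2*cos(u)**2 + 2*u*sin(u)*cos(u)

Explanation: The coefficient 2 was incorrectly written as 1: the term 2*u*sin(u)*cos(u) was incorrectly written as u*sin(u)*cos(u)
The later steps are derived from this incorrect expression, so the error originates in Step 2.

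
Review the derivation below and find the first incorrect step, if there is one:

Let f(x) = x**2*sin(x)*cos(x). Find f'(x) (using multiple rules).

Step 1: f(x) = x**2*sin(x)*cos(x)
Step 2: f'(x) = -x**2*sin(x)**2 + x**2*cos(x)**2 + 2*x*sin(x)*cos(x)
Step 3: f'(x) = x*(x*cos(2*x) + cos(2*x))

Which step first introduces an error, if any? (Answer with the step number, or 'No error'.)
Step 3

Step 3 is incorrect due to a wrong trig function.
The step shows: x*(x*cos(2*x) + cos(2*x))
The correct value should be: x*(x*cos(2*x) + sin(2*x))

Explanation: sin(2*x) was incorrectly written as cos(2*x): the term x*(x*cos(2*x) + sin(2*x)) was incorrectly written as x*(x*cos(2*x) + cos(2*x))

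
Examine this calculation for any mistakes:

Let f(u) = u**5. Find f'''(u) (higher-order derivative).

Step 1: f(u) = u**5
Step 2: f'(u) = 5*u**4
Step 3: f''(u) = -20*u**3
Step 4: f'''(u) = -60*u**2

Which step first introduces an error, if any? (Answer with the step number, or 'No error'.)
Step 3

Step 3 is incorrect due to a sign flip.
The step shows: -20*u**3
The correct value should be: 20*u**3

Explanation: The sign of the whole expression was flipped: the term 20*u**3 was incorrectly written as -20*u**3
The later steps are derived from this incorrect expression, so the error originates in Step 3.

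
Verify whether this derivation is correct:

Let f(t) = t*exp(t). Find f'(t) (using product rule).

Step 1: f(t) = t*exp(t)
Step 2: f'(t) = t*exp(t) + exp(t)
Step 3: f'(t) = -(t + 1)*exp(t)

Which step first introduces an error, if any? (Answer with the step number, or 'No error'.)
Step 3

Step 3 is incorrect due to a sign flip.
The step shows: -(t + 1)*exp(t)
The correct value should be: (t + 1)*exp(t)

Explanation: The sign of the whole expression was flipped: the term (t + 1)*exp(t) was incorrectly written as -(t + 1)*exp(t)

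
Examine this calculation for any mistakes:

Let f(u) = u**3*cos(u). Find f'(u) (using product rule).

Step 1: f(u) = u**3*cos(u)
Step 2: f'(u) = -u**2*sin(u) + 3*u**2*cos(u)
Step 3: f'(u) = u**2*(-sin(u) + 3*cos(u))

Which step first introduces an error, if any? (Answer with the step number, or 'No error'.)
Step 2

Step 2 is incorrect due to a wrong exponent.
The step shows: -u**2*sin(u) + 3*u**2*cos(u)
The correct value should be: -u**3*sin(u) + 3*u**2*cos(u)

Explanation: The exponent 3 on u was incorrectly written as 2: the term -u**3*sin(u) was incorrectly written as -u**2*sin(u)
The later steps are derived from this incorrect expression, so the error originates in Step 2.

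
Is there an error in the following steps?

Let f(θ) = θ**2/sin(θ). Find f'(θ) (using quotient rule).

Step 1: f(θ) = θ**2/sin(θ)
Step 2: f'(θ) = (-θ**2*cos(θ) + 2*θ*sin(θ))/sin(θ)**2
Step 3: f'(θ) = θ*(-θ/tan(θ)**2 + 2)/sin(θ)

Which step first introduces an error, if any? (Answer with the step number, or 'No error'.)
Step 3

Step 3 is incorrect due to a wrong exponent.
The step shows: θ*(-θ/tan(θ)**2 + 2)/sin(θ)
The correct value should be: θ*(-θ/tan(θ) + 2)/sin(θ)

Explanation: The exponent -1 on tan(θ) was incorrectly written as -2: the term θ*(-θ/tan(θ) + 2)/sin(θ) was incorrectly written as θ*(-θ/tan(θ)**2 + 2)/sin(θ)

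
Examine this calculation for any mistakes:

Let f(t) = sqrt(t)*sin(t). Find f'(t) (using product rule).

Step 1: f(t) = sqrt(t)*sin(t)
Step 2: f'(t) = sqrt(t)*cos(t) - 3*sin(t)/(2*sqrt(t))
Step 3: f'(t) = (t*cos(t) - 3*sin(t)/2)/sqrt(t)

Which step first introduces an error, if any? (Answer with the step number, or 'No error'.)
Step 2

Step 2 is incorrect due to a wrong coefficient.
The step shows: sqrt(t)*cos(t) - 3*sin(t)/(2*sqrt(t))
The correct value should be: sqrt(t)*cos(t) + sin(t)/(2*sqrt(t))

Explanation: The coefficient 1/2 was incorrectly written as -3/2: the term sin(t)/(2*sqrt(t)) was incorrectly written as -3*sin(t)/(2*sqrt(t))
The later steps are derived from this incorrect expression, so the error originates in Step 2.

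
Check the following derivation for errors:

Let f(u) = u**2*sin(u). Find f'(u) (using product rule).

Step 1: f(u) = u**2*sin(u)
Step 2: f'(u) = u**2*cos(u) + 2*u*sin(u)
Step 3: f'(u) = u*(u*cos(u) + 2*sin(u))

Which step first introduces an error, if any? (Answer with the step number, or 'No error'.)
No error

All steps in this derivation are correct.
The final answer f'(u) = u*(u*cos(u) + 2*sin(u)) is valid.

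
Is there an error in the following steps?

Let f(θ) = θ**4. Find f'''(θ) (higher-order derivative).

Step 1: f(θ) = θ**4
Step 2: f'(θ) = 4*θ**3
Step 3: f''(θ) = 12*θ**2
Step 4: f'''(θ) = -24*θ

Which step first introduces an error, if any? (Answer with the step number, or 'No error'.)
Step 4

Step 4 is incorrect due to a sign flip.
The step shows: -24*θ
The correct value should be: 24*θ

Explanation: The sign of the whole expression was flipped: the term 24*θ was incorrectly written as -24*θ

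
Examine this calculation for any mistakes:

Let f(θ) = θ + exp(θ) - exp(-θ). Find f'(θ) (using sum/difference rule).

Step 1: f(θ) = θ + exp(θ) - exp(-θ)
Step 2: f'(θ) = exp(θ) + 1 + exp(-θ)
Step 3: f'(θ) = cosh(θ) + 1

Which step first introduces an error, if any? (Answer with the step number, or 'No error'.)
Step 3

Step 3 is incorrect due to a wrong coefficient.
The step shows: cosh(θ) + 1
The correct value should be: 2*cosh(θ) + 1

Explanation: The coefficient 2 was incorrectly written as 1: the term 2*cosh(θ) was incorrectly written as cosh(θ)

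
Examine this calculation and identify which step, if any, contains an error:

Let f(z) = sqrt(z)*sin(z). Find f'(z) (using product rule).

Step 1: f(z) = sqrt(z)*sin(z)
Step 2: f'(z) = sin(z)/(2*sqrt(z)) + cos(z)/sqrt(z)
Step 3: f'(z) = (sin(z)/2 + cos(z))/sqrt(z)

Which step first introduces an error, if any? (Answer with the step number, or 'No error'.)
Step 2

Step 2 is incorrect due to a wrong exponent.
The step shows: sin(z)/(2*sqrt(z)) + cos(z)/sqrt(z)
The correct value should be: sqrt(z)*cos(z) + sin(z)/(2*sqrt(z))

Explanation: The exponent 1/2 on z was incorrectly written as -1/2: the term sqrt(z)*cos(z) was incorrectly written as cos(z)/sqrt(z)
The later steps are derived from this incorrect expression, so the error originates in Step 2.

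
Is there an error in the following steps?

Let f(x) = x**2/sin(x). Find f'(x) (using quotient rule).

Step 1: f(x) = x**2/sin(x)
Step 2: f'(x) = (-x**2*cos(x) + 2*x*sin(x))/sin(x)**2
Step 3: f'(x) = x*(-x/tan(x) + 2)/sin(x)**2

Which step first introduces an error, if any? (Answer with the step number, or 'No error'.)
Step 3

Step 3 is incorrect due to a wrong exponent.
The step shows: x*(-x/tan(x) + 2)/sin(x)**2
The correct value should be: x*(-x/tan(x) + 2)/sin(x)

Explanation: The exponent -1 on sin(x) was incorrectly written as -2: the term x*(-x/tan(x) + 2)/sin(x) was incorrectly written as x*(-x/tan(x) + 2)/sin(x)**2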